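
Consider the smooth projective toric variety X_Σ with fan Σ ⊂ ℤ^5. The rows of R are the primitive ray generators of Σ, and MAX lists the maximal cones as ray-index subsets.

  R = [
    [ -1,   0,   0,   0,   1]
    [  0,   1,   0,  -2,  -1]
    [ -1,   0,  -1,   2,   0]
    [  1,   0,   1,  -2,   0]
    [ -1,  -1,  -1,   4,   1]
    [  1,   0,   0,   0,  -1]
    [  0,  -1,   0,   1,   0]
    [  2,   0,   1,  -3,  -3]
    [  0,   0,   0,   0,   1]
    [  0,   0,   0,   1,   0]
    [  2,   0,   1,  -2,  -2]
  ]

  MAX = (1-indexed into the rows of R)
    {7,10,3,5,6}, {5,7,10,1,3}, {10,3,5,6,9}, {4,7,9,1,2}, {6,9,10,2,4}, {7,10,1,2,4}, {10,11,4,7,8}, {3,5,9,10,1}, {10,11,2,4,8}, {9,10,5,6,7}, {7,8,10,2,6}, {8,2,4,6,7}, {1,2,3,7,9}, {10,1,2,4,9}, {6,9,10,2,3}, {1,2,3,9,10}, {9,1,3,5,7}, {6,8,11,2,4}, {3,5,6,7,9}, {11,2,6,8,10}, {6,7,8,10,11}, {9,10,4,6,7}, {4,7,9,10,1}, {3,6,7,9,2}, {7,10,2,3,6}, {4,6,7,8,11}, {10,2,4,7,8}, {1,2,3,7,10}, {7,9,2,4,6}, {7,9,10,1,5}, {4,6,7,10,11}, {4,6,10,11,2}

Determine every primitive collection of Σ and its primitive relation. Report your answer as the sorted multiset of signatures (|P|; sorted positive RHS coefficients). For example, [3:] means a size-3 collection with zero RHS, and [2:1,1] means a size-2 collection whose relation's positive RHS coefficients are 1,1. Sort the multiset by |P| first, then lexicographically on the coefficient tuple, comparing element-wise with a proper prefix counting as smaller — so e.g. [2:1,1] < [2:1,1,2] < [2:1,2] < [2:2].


Primitive collections (17):

  P = {1,6}:  v_{1} + v_{6} = 0 — sig = [2:]
  P = {3,4}:  v_{3} + v_{4} = 0 — sig = [2:]
  P = {2,5}:  v_{2} + v_{5} = v_{3} — sig = [2:1]
  P = {9,11}:  v_{9} + v_{11} = v_{4} + v_{6} — sig = [2:1,1]
  P = {4,5}:  v_{4} + v_{5} = v_{7} + v_{9} + v_{10} — sig = [2:1,1,1]
  P = {5,11}:  v_{5} + v_{11} = v_{6} + v_{7} + v_{10} — sig = [2:1,1,1]
  P = {1,11}:  v_{1} + v_{11} = v_{2} + v_{4} + v_{7} + v_{10} — sig = [2:1,1,1,1]
  P = {3,11}:  v_{3} + v_{11} = v_{2} + v_{6} + v_{7} + v_{10} — sig = [2:1,1,1,1]
  P = {8,9}:  v_{8} + v_{9} = v_{2} + v_{4} + v_{6} + v_{7} — sig = [2:1,1,1,1]
  P = {5,8}:  v_{5} + v_{8} = v_{2} + v_{6} + 2·v_{7} + v_{10} — sig = [2:1,1,1,2]
  P = {1,8}:  v_{1} + v_{8} = 2·v_{2} + v_{4} + 2·v_{7} + v_{10} — sig = [2:1,1,2,2]
  P = {3,8}:  v_{3} + v_{8} = 2·v_{2} + v_{6} + 2·v_{7} + v_{10} — sig = [2:1,1,2,2]
  P = {2,7,11}:  v_{2} + v_{7} + v_{11} = v_{8} — sig = [3:1]
  P = {2,7,9,10}:  v_{2} + v_{7} + v_{9} + v_{10} = 0 — sig = [4:]
  P = {3,7,9,10}:  v_{3} + v_{7} + v_{9} + v_{10} = v_{5} — sig = [4:1]
  P = {4,6,8,10}:  v_{4} + v_{6} + v_{8} + v_{10} = 2·v_{11} — sig = [4:2]
  P = {2,4,6,7,10}:  v_{2} + v_{4} + v_{6} + v_{7} + v_{10} = v_{11} — sig = [5:1]

so the primitive-relation signature multiset is
    |P|=2: 12 collections, coeffs (), (), (1), (1,1), (1,1,1), (1,1,1), (1,1,1,1), (1,1,1,1), (1,1,1,1), (1,1,1,2), (1,1,2,2), (1,1,2,2)
    |P|=3: 1 collection, coeffs (1)
    |P|=4: 3 collections, coeffs (), (1), (2)
    |P|=5: 1 collection, coeffs (1)


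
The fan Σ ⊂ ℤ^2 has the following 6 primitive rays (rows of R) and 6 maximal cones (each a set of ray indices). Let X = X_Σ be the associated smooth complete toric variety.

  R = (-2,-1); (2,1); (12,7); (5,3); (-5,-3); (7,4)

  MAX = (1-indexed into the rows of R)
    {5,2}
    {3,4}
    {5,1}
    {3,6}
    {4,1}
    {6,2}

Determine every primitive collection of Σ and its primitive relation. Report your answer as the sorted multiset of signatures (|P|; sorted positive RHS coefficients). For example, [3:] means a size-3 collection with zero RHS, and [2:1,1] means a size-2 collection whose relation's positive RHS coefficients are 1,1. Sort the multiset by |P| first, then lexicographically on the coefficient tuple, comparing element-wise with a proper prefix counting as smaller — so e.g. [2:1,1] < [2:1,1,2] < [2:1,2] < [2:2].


9 collections generate NE(X_Σ); each relation:

  P={1,2}:  v_{1} + v_{2} = 0  ⇒ sig = [2:]
  P={4,5}:  v_{4} + v_{5} = 0  ⇒ sig = [2:]
  P={1,6}:  v_{1} + v_{6} = v_{4}  ⇒ sig = [2:1]
  P={2,4}:  v_{2} + v_{4} = v_{6}  ⇒ sig = [2:1]
  P={3,5}:  v_{3} + v_{5} = v_{6}  ⇒ sig = [2:1]
  P={4,6}:  v_{4} + v_{6} = v_{3}  ⇒ sig = [2:1]
  P={5,6}:  v_{5} + v_{6} = v_{2}  ⇒ sig = [2:1]
  P={1,3}:  v_{1} + v_{3} = 2·v_{4}  ⇒ sig = [2:2]
  P={2,3}:  v_{2} + v_{3} = 2·v_{6}  ⇒ sig = [2:2]

so the primitive-relation signature multiset is
{ [2:] ×2,  [2:1] ×5,  [2:2] ×2 }


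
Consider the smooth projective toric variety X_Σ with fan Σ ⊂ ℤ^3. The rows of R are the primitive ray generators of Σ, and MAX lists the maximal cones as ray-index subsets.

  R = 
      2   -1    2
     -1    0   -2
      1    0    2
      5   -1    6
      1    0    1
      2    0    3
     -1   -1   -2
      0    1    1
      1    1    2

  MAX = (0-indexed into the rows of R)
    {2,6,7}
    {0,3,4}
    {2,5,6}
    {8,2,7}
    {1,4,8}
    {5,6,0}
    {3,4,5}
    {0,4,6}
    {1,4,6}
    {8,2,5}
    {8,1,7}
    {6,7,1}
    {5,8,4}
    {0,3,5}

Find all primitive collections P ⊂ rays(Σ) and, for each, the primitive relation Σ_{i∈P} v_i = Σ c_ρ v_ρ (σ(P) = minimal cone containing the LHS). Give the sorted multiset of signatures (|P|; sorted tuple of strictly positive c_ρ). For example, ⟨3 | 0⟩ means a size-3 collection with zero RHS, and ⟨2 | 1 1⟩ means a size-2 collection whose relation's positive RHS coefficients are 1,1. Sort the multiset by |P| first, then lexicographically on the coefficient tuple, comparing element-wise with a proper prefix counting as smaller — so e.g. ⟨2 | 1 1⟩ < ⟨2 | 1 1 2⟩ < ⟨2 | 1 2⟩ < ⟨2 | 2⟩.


17 collections generate NE(X_Σ); each relation:

  P={1,2}:  v_{1} + v_{2} = 0  ⟹  sig = ⟨2 | 0⟩
  P={6,8}:  v_{6} + v_{8} = 0  ⟹  sig = ⟨2 | 0⟩
  P={0,7}:  v_{0} + v_{7} = v_{5}  ⟹  sig = ⟨2 | 1⟩
  P={1,5}:  v_{1} + v_{5} = v_{4}  ⟹  sig = ⟨2 | 1⟩
  P={2,4}:  v_{2} + v_{4} = v_{5}  ⟹  sig = ⟨2 | 1⟩
  P={4,7}:  v_{4} + v_{7} = v_{8}  ⟹  sig = ⟨2 | 1⟩
  P={0,8}:  v_{0} + v_{8} = v_{4} + v_{5}  ⟹  sig = ⟨2 | 1 1⟩
  P={5,7}:  v_{5} + v_{7} = v_{2} + v_{8}  ⟹  sig = ⟨2 | 1 1⟩
  P={0,1}:  v_{0} + v_{1} = 2·v_{4} + v_{6}  ⟹  sig = ⟨2 | 1 2⟩
  P={0,2}:  v_{0} + v_{2} = 2·v_{5} + v_{6}  ⟹  sig = ⟨2 | 1 2⟩
  P={1,3}:  v_{1} + v_{3} = v_{0} + 2·v_{4}  ⟹  sig = ⟨2 | 1 2⟩
  P={2,3}:  v_{2} + v_{3} = v_{0} + 2·v_{5}  ⟹  sig = ⟨2 | 1 2⟩
  P={3,7}:  v_{3} + v_{7} = v_{4} + 2·v_{5}  ⟹  sig = ⟨2 | 1 2⟩
  P={3,6}:  v_{3} + v_{6} = 2·v_{0}  ⟹  sig = ⟨2 | 2⟩
  P={3,8}:  v_{3} + v_{8} = 2·v_{4} + 2·v_{5}  ⟹  sig = ⟨2 | 2 2⟩
  P={0,4,5}:  v_{0} + v_{4} + v_{5} = v_{3}  ⟹  sig = ⟨3 | 1⟩
  P={4,5,6}:  v_{4} + v_{5} + v_{6} = v_{0}  ⟹  sig = ⟨3 | 1⟩

Sorted signature multiset PRS(X):
{ ⟨2 | 0⟩ ×2,  ⟨2 | 1⟩ ×4,  ⟨2 | 1 1⟩ ×2,  ⟨2 | 1 2⟩ ×5,  ⟨2 | 2⟩,  ⟨2 | 2 2⟩,  ⟨3 | 1⟩ ×2 }


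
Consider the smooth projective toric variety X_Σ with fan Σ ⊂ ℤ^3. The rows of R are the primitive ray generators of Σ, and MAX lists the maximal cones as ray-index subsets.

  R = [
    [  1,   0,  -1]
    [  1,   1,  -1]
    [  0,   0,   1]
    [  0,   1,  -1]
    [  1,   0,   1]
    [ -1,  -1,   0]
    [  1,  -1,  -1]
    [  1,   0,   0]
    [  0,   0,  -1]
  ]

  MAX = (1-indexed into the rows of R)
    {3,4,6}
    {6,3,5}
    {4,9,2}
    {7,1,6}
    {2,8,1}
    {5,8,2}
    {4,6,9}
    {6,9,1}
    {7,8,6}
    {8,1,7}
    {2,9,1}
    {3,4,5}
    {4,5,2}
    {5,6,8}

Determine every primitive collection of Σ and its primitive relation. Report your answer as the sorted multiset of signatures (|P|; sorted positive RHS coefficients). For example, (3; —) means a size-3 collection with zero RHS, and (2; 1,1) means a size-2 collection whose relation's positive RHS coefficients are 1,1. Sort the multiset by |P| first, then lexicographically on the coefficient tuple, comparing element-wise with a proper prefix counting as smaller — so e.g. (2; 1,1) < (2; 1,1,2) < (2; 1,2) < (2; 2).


|primitive collections| = 17. Relations:

  • {3,9}:  v_{3} + v_{9} = 0  →  sig = (2; —)
  • {1,3}:  v_{1} + v_{3} = v_{8}  →  sig = (2; 1)
  • {2,6}:  v_{2} + v_{6} = v_{9}  →  sig = (2; 1)
  • {3,8}:  v_{3} + v_{8} = v_{5}  →  sig = (2; 1)
  • {4,8}:  v_{4} + v_{8} = v_{2}  →  sig = (2; 1)
  • {5,9}:  v_{5} + v_{9} = v_{8}  →  sig = (2; 1)
  • {8,9}:  v_{8} + v_{9} = v_{1}  →  sig = (2; 1)
  • {1,4}:  v_{1} + v_{4} = v_{2} + v_{9}  →  sig = (2; 1,1)
  • {2,3}:  v_{2} + v_{3} = v_{4} + v_{5}  →  sig = (2; 1,1)
  • {4,7}:  v_{4} + v_{7} = v_{1} + v_{9}  →  sig = (2; 1,1)
  • {3,7}:  v_{3} + v_{7} = v_{6} + 2·v_{8}  →  sig = (2; 1,2)
  • {7,9}:  v_{7} + v_{9} = 2·v_{1} + v_{6}  →  sig = (2; 1,2)
  • {5,7}:  v_{5} + v_{7} = v_{6} + 3·v_{8}  →  sig = (2; 1,3)
  • {1,5}:  v_{1} + v_{5} = 2·v_{8}  →  sig = (2; 2)
  • {2,7}:  v_{2} + v_{7} = 2·v_{1}  →  sig = (2; 2)
  • {4,5,6}:  v_{4} + v_{5} + v_{6} = 0  →  sig = (3; —)
  • {1,6,8}:  v_{1} + v_{6} + v_{8} = v_{7}  →  sig = (3; 1)

Hence PRS(X_Σ) =
    (2; —)
    (2; 1)
    (2; 1)
    (2; 1)
    (2; 1)
    (2; 1)
    (2; 1)
    (2; 1,1)
    (2; 1,1)
    (2; 1,1)
    (2; 1,2)
    (2; 1,2)
    (2; 1,3)
    (2; 2)
    (2; 2)
    (3; —)
    (3; 1)


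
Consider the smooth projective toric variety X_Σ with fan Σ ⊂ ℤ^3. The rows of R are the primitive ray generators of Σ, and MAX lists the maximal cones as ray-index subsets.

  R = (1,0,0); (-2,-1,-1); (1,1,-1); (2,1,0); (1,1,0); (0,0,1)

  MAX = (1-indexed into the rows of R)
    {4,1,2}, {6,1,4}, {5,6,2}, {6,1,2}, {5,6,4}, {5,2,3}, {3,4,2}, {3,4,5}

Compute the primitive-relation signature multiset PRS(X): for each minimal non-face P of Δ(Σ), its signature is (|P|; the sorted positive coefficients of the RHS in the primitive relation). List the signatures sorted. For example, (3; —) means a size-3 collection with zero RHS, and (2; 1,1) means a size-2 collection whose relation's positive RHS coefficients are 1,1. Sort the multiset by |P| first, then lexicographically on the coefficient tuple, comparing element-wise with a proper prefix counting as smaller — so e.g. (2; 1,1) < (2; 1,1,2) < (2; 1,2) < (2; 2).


Minimal non-faces — 5 found among 6 rays, 8 max cones:

  {1,5}:  v_{1} + v_{5} = v_{4} — sig = (2; 1)
  {3,6}:  v_{3} + v_{6} = v_{5} — sig = (2; 1)
  {1,3}:  v_{1} + v_{3} = v_{2} + 2·v_{4} — sig = (2; 1,2)
  {2,4,6}:  v_{2} + v_{4} + v_{6} = 0 — sig = (3; —)
  {2,4,5}:  v_{2} + v_{4} + v_{5} = v_{3} — sig = (3; 1)

Sorted signature multiset PRS(X):
[(2; 1), (2; 1), (2; 1,2), (3; —), (3; 1)]


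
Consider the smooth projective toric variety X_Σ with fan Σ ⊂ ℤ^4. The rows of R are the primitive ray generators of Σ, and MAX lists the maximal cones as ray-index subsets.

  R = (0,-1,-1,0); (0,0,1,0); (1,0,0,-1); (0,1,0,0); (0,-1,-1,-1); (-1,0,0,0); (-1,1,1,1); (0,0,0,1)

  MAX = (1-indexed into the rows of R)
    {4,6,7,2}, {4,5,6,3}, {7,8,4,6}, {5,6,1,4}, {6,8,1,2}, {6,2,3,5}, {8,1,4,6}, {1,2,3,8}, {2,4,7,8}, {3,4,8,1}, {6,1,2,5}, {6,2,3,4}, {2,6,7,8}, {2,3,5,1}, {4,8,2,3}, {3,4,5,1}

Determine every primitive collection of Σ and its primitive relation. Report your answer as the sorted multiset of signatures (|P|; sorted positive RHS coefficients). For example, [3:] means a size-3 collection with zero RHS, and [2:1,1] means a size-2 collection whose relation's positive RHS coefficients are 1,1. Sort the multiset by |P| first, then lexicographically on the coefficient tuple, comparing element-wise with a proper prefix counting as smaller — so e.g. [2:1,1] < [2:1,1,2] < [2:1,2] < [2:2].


Minimal non-faces — 9 found among 8 rays, 16 max cones:

  P={5,7}:  v_{5} + v_{7} = v_{6}  →  sig = [2:1]
  P={5,8}:  v_{5} + v_{8} = v_{1}  →  sig = [2:1]
  P={1,7}:  v_{1} + v_{7} = v_{6} + v_{8}  →  sig = [2:1,1]
  P={3,7}:  v_{3} + v_{7} = v_{2} + v_{4}  →  sig = [2:1,1]
  P={1,2,4}:  v_{1} + v_{2} + v_{4} = 0  →  sig = [3:]
  P={3,6,8}:  v_{3} + v_{6} + v_{8} = 0  →  sig = [3:]
  P={1,3,6}:  v_{1} + v_{3} + v_{6} = v_{5}  →  sig = [3:1]
  P={2,4,5}:  v_{2} + v_{4} + v_{5} = v_{3} + v_{6}  →  sig = [3:1,1]
  P={2,4,6,8}:  v_{2} + v_{4} + v_{6} + v_{8} = v_{7}  →  sig = [4:1]

Signatures (|P|; sorted positive RHS coefficients), sorted:
[[2:1], [2:1], [2:1,1], [2:1,1], [3:], [3:], [3:1], [3:1,1], [4:1]]


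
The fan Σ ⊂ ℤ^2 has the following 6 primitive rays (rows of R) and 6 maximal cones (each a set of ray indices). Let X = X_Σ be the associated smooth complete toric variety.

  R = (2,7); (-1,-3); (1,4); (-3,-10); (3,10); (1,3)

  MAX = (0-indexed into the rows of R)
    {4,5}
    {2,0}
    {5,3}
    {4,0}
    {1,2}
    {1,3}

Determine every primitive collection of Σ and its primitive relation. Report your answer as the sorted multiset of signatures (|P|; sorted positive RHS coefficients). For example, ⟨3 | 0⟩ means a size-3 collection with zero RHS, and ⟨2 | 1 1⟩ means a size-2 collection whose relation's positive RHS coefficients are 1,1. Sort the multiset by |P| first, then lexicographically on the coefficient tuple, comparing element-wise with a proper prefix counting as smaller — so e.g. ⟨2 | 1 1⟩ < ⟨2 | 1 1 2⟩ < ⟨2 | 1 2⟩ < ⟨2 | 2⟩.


Primitive collections (9):

  P={1,5}:  v_{1} + v_{5} = 0  →  sig = ⟨2 | 0⟩
  P={3,4}:  v_{3} + v_{4} = 0  →  sig = ⟨2 | 0⟩
  P={0,1}:  v_{0} + v_{1} = v_{2}  →  sig = ⟨2 | 1⟩
  P={0,3}:  v_{0} + v_{3} = v_{1}  →  sig = ⟨2 | 1⟩
  P={0,5}:  v_{0} + v_{5} = v_{4}  →  sig = ⟨2 | 1⟩
  P={1,4}:  v_{1} + v_{4} = v_{0}  →  sig = ⟨2 | 1⟩
  P={2,5}:  v_{2} + v_{5} = v_{0}  →  sig = ⟨2 | 1⟩
  P={2,3}:  v_{2} + v_{3} = 2·v_{1}  →  sig = ⟨2 | 2⟩
  P={2,4}:  v_{2} + v_{4} = 2·v_{0}  →  sig = ⟨2 | 2⟩

so the primitive-relation signature multiset is
    ⟨2 | 0⟩
    ⟨2 | 0⟩
    ⟨2 | 1⟩
    ⟨2 | 1⟩
    ⟨2 | 1⟩
    ⟨2 | 1⟩
    ⟨2 | 1⟩
    ⟨2 | 2⟩
    ⟨2 | 2⟩


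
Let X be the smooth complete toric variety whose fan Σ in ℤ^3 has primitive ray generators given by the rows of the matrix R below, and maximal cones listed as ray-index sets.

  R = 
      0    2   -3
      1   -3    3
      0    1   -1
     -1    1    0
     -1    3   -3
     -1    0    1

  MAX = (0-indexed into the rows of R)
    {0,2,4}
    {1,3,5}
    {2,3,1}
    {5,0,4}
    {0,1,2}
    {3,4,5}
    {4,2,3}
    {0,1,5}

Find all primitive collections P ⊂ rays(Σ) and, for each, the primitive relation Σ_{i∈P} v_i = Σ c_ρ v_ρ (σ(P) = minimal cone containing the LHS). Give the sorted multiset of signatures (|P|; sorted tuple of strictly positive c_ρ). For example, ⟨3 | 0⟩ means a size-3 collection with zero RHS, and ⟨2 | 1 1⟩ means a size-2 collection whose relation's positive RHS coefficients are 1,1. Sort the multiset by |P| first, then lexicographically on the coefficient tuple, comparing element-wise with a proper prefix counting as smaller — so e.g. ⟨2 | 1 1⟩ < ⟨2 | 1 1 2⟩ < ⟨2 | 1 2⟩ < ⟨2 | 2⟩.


Primitive collections (3):

  P = {1,4}:  v_{1} + v_{4} = 0  so sig = ⟨2 | 0⟩
  P = {0,3}:  v_{0} + v_{3} = v_{4}  so sig = ⟨2 | 1⟩
  P = {2,5}:  v_{2} + v_{5} = v_{3}  so sig = ⟨2 | 1⟩

Hence PRS(X_Σ) =
    |P|=2: 3 collections, coeffs (), (1), (1)


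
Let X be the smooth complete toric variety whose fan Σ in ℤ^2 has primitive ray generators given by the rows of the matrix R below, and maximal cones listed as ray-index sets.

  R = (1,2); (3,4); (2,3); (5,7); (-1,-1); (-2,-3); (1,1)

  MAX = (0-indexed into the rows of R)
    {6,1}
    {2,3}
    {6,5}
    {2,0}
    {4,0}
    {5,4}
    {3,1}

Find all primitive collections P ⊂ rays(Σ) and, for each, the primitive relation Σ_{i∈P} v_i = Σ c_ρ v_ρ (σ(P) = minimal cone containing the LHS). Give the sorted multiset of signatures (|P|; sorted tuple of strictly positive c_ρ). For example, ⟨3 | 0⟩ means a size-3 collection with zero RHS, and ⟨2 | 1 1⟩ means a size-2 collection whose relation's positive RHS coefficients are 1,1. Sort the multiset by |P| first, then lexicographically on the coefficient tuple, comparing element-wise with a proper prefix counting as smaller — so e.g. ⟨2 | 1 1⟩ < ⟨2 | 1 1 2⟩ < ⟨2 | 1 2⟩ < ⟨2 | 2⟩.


14 minimal non-faces of Δ(Σ) (on 7 rays):

  • {2,5}:  v_{2} + v_{5} = 0  so sig = ⟨2 | 0⟩
  • {4,6}:  v_{4} + v_{6} = 0  so sig = ⟨2 | 0⟩
  • {0,5}:  v_{0} + v_{5} = v_{4}  so sig = ⟨2 | 1⟩
  • {0,6}:  v_{0} + v_{6} = v_{2}  so sig = ⟨2 | 1⟩
  • {1,2}:  v_{1} + v_{2} = v_{3}  so sig = ⟨2 | 1⟩
  • {1,4}:  v_{1} + v_{4} = v_{2}  so sig = ⟨2 | 1⟩
  • {1,5}:  v_{1} + v_{5} = v_{6}  so sig = ⟨2 | 1⟩
  • {2,4}:  v_{2} + v_{4} = v_{0}  so sig = ⟨2 | 1⟩
  • {2,6}:  v_{2} + v_{6} = v_{1}  so sig = ⟨2 | 1⟩
  • {3,5}:  v_{3} + v_{5} = v_{1}  so sig = ⟨2 | 1⟩
  • {0,1}:  v_{0} + v_{1} = 2·v_{2}  so sig = ⟨2 | 2⟩
  • {3,4}:  v_{3} + v_{4} = 2·v_{2}  so sig = ⟨2 | 2⟩
  • {3,6}:  v_{3} + v_{6} = 2·v_{1}  so sig = ⟨2 | 2⟩
  • {0,3}:  v_{0} + v_{3} = 3·v_{2}  so sig = ⟨2 | 3⟩

Signatures (|P|; sorted positive RHS coefficients), sorted:
    ⟨2 | 0⟩
    ⟨2 | 0⟩
    ⟨2 | 1⟩
    ⟨2 | 1⟩
    ⟨2 | 1⟩
    ⟨2 | 1⟩
    ⟨2 | 1⟩
    ⟨2 | 1⟩
    ⟨2 | 1⟩
    ⟨2 | 1⟩
    ⟨2 | 2⟩
    ⟨2 | 2⟩
    ⟨2 | 2⟩
    ⟨2 | 3⟩


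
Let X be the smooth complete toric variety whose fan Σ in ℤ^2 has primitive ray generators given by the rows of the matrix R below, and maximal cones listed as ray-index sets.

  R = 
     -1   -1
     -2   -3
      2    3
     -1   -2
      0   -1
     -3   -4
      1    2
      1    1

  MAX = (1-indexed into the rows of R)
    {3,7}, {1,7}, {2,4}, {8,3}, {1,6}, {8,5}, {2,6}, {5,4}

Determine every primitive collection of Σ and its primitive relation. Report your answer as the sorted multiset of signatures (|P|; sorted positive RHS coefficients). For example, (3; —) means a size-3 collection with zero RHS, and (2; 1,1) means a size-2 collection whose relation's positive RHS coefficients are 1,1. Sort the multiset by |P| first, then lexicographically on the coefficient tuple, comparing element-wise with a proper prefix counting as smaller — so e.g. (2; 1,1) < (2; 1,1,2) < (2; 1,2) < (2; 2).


Primitive collections (20):

  {1,8}:  v_{1} + v_{8} = 0  ⟹  sig = (2; —)
  {2,3}:  v_{2} + v_{3} = 0  ⟹  sig = (2; —)
  {4,7}:  v_{4} + v_{7} = 0  ⟹  sig = (2; —)
  {1,2}:  v_{1} + v_{2} = v_{6}  ⟹  sig = (2; 1)
  {1,3}:  v_{1} + v_{3} = v_{7}  ⟹  sig = (2; 1)
  {1,4}:  v_{1} + v_{4} = v_{2}  ⟹  sig = (2; 1)
  {1,5}:  v_{1} + v_{5} = v_{4}  ⟹  sig = (2; 1)
  {2,7}:  v_{2} + v_{7} = v_{1}  ⟹  sig = (2; 1)
  {2,8}:  v_{2} + v_{8} = v_{4}  ⟹  sig = (2; 1)
  {3,4}:  v_{3} + v_{4} = v_{8}  ⟹  sig = (2; 1)
  {3,6}:  v_{3} + v_{6} = v_{1}  ⟹  sig = (2; 1)
  {4,8}:  v_{4} + v_{8} = v_{5}  ⟹  sig = (2; 1)
  {5,7}:  v_{5} + v_{7} = v_{8}  ⟹  sig = (2; 1)
  {6,8}:  v_{6} + v_{8} = v_{2}  ⟹  sig = (2; 1)
  {7,8}:  v_{7} + v_{8} = v_{3}  ⟹  sig = (2; 1)
  {5,6}:  v_{5} + v_{6} = v_{2} + v_{4}  ⟹  sig = (2; 1,1)
  {2,5}:  v_{2} + v_{5} = 2·v_{4}  ⟹  sig = (2; 2)
  {3,5}:  v_{3} + v_{5} = 2·v_{8}  ⟹  sig = (2; 2)
  {4,6}:  v_{4} + v_{6} = 2·v_{2}  ⟹  sig = (2; 2)
  {6,7}:  v_{6} + v_{7} = 2·v_{1}  ⟹  sig = (2; 2)

Sorted signature multiset PRS(X):
    (2; —)
    (2; —)
    (2; —)
    (2; 1)
    (2; 1)
    (2; 1)
    (2; 1)
    (2; 1)
    (2; 1)
    (2; 1)
    (2; 1)
    (2; 1)
    (2; 1)
    (2; 1)
    (2; 1)
    (2; 1,1)
    (2; 2)
    (2; 2)
    (2; 2)
    (2; 2)


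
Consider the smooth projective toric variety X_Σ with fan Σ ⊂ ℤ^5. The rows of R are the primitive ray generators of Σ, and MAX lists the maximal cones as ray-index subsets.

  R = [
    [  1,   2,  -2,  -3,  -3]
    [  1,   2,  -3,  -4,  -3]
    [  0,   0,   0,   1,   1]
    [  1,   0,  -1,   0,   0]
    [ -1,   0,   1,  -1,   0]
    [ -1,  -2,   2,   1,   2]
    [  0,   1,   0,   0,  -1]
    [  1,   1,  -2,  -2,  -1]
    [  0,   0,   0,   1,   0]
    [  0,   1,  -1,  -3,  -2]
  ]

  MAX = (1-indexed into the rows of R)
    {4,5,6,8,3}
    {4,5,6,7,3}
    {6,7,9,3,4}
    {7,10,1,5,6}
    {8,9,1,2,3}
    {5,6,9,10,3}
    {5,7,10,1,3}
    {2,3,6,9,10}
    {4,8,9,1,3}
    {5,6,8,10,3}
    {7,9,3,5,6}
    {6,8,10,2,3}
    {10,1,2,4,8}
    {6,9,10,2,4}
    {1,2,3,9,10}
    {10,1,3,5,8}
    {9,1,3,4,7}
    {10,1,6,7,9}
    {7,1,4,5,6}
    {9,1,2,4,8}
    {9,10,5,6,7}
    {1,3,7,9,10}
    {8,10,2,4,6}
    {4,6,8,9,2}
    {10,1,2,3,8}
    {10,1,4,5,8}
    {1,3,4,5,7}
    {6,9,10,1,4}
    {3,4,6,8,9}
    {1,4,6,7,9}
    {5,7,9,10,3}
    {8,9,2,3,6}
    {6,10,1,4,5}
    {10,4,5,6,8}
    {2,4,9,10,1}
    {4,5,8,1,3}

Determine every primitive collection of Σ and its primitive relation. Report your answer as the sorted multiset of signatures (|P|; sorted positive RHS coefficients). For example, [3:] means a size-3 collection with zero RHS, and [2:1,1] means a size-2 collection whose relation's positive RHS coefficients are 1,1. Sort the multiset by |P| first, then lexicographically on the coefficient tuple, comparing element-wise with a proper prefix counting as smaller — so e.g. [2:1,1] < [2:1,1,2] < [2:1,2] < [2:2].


Primitive collections (14):

  • {7,8}:  v_{7} + v_{8} = v_{1} + v_{3}  so sig = [2:1,1]
  • {2,7}:  v_{2} + v_{7} = v_{1} + v_{3} + v_{9} + v_{10}  so sig = [2:1,1,1,1]
  • {2,5}:  v_{2} + v_{5} = v_{3} + 2·v_{10}  so sig = [2:1,2]
  • {4,5,9}:  v_{4} + v_{5} + v_{9} = 0  so sig = [3:]
  • {3,4,10}:  v_{3} + v_{4} + v_{10} = v_{8}  so sig = [3:1]
  • {4,7,10}:  v_{4} + v_{7} + v_{10} = v_{1}  so sig = [3:1]
  • {8,9,10}:  v_{8} + v_{9} + v_{10} = v_{2}  so sig = [3:1]
  • {1,3,6}:  v_{1} + v_{3} + v_{6} = v_{4} + v_{5}  so sig = [3:1,1]
  • {1,5,9}:  v_{1} + v_{5} + v_{9} = v_{7} + v_{10}  so sig = [3:1,1]
  • {5,8,9}:  v_{5} + v_{8} + v_{9} = v_{3} + v_{10}  so sig = [3:1,1]
  • {1,6,8}:  v_{1} + v_{6} + v_{8} = 2·v_{4} + v_{5} + v_{10}  so sig = [3:1,1,2]
  • {1,2,6}:  v_{1} + v_{2} + v_{6} = v_{4} + 2·v_{10}  so sig = [3:1,2]
  • {2,3,4}:  v_{2} + v_{3} + v_{4} = 2·v_{8} + v_{9}  so sig = [3:1,2]
  • {3,6,7,10}:  v_{3} + v_{6} + v_{7} + v_{10} = v_{5}  so sig = [4:1]

Hence PRS(X_Σ) =
{ [2:1,1],  [2:1,1,1,1],  [2:1,2],  [3:],  [3:1] ×3,  [3:1,1] ×3,  [3:1,1,2],  [3:1,2] ×2,  [4:1] }


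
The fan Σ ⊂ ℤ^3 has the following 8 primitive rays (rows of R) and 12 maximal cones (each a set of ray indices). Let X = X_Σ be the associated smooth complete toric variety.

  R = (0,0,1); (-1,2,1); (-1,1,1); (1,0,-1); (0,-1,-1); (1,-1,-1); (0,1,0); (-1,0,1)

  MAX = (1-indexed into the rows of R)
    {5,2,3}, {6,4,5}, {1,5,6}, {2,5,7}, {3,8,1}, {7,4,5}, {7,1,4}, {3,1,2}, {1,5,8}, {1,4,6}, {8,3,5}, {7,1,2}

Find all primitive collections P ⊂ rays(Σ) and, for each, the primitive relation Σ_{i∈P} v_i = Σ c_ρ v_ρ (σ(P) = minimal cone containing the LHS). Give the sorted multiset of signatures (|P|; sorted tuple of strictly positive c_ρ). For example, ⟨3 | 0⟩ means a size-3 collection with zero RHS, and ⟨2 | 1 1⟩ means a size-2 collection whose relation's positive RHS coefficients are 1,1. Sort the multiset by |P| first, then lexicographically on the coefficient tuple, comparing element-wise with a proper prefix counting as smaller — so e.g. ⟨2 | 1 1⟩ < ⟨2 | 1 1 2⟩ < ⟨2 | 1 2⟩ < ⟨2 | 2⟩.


The 14 primitive collections of Σ (r=8, n=3):

  P={3,6}:  v_{3} + v_{6} = 0  so sig = ⟨2 | 0⟩
  P={4,8}:  v_{4} + v_{8} = 0  so sig = ⟨2 | 0⟩
  P={2,6}:  v_{2} + v_{6} = v_{7}  so sig = ⟨2 | 1⟩
  P={3,4}:  v_{3} + v_{4} = v_{7}  so sig = ⟨2 | 1⟩
  P={3,7}:  v_{3} + v_{7} = v_{2}  so sig = ⟨2 | 1⟩
  P={6,7}:  v_{6} + v_{7} = v_{4}  so sig = ⟨2 | 1⟩
  P={7,8}:  v_{7} + v_{8} = v_{3}  so sig = ⟨2 | 1⟩
  P={6,8}:  v_{6} + v_{8} = v_{1} + v_{5}  so sig = ⟨2 | 1 1⟩
  P={2,4}:  v_{2} + v_{4} = 2·v_{7}  so sig = ⟨2 | 2⟩
  P={2,8}:  v_{2} + v_{8} = 2·v_{3}  so sig = ⟨2 | 2⟩
  P={1,5,7}:  v_{1} + v_{5} + v_{7} = 0  so sig = ⟨3 | 0⟩
  P={1,2,5}:  v_{1} + v_{2} + v_{5} = v_{3}  so sig = ⟨3 | 1⟩
  P={1,3,5}:  v_{1} + v_{3} + v_{5} = v_{8}  so sig = ⟨3 | 1⟩
  P={1,4,5}:  v_{1} + v_{4} + v_{5} = v_{6}  so sig = ⟨3 | 1⟩

Signatures (|P|; sorted positive RHS coefficients), sorted:
    |P|=2: 10 collections, coeffs (), (), (1), (1), (1), (1), (1), (1,1), (2), (2)
    |P|=3: 4 collections, coeffs (), (1), (1), (1)


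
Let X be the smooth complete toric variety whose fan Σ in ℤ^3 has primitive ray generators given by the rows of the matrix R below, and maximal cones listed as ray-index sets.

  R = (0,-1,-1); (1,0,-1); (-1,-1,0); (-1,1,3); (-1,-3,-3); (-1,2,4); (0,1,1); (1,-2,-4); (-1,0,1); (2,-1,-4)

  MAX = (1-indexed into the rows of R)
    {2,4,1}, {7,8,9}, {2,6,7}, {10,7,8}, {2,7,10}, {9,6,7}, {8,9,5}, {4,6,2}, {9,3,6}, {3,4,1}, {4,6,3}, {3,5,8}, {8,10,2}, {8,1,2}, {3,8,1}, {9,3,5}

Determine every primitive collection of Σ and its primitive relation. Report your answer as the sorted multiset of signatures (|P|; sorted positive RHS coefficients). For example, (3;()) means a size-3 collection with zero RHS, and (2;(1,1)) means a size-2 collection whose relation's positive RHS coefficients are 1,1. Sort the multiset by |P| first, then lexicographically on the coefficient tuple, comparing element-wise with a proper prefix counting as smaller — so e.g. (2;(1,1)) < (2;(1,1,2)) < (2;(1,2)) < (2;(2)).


23 minimal non-faces of Δ(Σ) (on 10 rays):

  P = {1,7}:  v_{1} + v_{7} = 0  ⟹  sig = (2;())
  P = {2,9}:  v_{2} + v_{9} = 0  ⟹  sig = (2;())
  P = {6,8}:  v_{6} + v_{8} = 0  ⟹  sig = (2;())
  P = {1,6}:  v_{1} + v_{6} = v_{4}  ⟹  sig = (2;(1))
  P = {1,9}:  v_{1} + v_{9} = v_{3}  ⟹  sig = (2;(1))
  P = {2,3}:  v_{2} + v_{3} = v_{1}  ⟹  sig = (2;(1))
  P = {3,7}:  v_{3} + v_{7} = v_{9}  ⟹  sig = (2;(1))
  P = {3,10}:  v_{3} + v_{10} = v_{8}  ⟹  sig = (2;(1))
  P = {4,7}:  v_{4} + v_{7} = v_{6}  ⟹  sig = (2;(1))
  P = {4,8}:  v_{4} + v_{8} = v_{1}  ⟹  sig = (2;(1))
  P = {4,10}:  v_{4} + v_{10} = v_{2}  ⟹  sig = (2;(1))
  P = {1,10}:  v_{1} + v_{10} = v_{2} + v_{8}  ⟹  sig = (2;(1,1))
  P = {2,5}:  v_{2} + v_{5} = v_{3} + v_{8}  ⟹  sig = (2;(1,1))
  P = {4,9}:  v_{4} + v_{9} = v_{3} + v_{6}  ⟹  sig = (2;(1,1))
  P = {5,6}:  v_{5} + v_{6} = v_{3} + v_{9}  ⟹  sig = (2;(1,1))
  P = {6,10}:  v_{6} + v_{10} = v_{2} + v_{7}  ⟹  sig = (2;(1,1))
  P = {9,10}:  v_{9} + v_{10} = v_{7} + v_{8}  ⟹  sig = (2;(1,1))
  P = {1,5}:  v_{1} + v_{5} = 2·v_{3} + v_{8}  ⟹  sig = (2;(1,2))
  P = {5,7}:  v_{5} + v_{7} = v_{8} + 2·v_{9}  ⟹  sig = (2;(1,2))
  P = {5,10}:  v_{5} + v_{10} = 2·v_{8} + v_{9}  ⟹  sig = (2;(1,2))
  P = {4,5}:  v_{4} + v_{5} = 2·v_{3}  ⟹  sig = (2;(2))
  P = {2,7,8}:  v_{2} + v_{7} + v_{8} = v_{10}  ⟹  sig = (3;(1))
  P = {3,8,9}:  v_{3} + v_{8} + v_{9} = v_{5}  ⟹  sig = (3;(1))

Hence PRS(X_Σ) =
    |P|=2: 21 collections, coeffs (), (), (), (1), (1), (1), (1), (1), (1), (1), (1), (1,1), (1,1), (1,1), (1,1), (1,1), (1,1), (1,2), (1,2), (1,2), (2)
    |P|=3: 2 collections, coeffs (1), (1)


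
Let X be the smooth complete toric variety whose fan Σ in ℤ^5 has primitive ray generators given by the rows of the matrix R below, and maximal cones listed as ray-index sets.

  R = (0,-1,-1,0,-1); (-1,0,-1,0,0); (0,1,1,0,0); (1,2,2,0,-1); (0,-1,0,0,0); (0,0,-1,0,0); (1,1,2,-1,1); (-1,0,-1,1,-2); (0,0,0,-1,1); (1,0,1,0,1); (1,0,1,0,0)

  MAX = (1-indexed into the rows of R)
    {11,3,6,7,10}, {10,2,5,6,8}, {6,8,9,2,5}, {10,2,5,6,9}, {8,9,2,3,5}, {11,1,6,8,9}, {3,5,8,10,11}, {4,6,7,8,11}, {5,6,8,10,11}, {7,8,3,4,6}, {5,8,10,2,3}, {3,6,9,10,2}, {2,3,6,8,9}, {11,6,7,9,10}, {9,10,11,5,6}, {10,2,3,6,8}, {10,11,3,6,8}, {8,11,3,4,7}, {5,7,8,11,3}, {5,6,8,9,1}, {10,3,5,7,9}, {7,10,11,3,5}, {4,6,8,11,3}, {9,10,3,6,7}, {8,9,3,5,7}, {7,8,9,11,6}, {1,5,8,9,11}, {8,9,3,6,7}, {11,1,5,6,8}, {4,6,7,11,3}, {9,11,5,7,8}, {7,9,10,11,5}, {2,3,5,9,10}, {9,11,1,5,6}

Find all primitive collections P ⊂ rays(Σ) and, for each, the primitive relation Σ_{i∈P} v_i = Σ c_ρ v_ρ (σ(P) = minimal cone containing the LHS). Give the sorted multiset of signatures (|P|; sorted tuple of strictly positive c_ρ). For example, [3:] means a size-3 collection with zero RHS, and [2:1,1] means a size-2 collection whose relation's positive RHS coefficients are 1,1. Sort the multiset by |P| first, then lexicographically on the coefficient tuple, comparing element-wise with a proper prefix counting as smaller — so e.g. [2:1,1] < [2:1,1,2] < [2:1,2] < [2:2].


18 collections generate NE(X_Σ); each relation:

  • {2,11}:  v_{2} + v_{11} = 0 ; sig = [2:]
  • {2,7}:  v_{2} + v_{7} = v_{3} + v_{9} ; sig = [2:1,1]
  • {1,3}:  v_{1} + v_{3} = v_{8} + v_{9} + v_{11} ; sig = [2:1,1,1]
  • {1,10}:  v_{1} + v_{10} = v_{5} + v_{6} + v_{11} ; sig = [2:1,1,1]
  • {4,5}:  v_{4} + v_{5} = v_{7} + v_{8} + v_{11} ; sig = [2:1,1,1]
  • {1,2}:  v_{1} + v_{2} = v_{5} + v_{6} + v_{8} + v_{9} ; sig = [2:1,1,1,1]
  • {2,4}:  v_{2} + v_{4} = v_{3} + v_{6} + v_{7} + v_{8} ; sig = [2:1,1,1,1]
  • {1,4}:  v_{1} + v_{4} = v_{6} + v_{7} + 2·v_{8} + v_{9} + 2·v_{11} ; sig = [2:1,1,1,2,2]
  • {4,9}:  v_{4} + v_{9} = v_{6} + 2·v_{7} + v_{8} ; sig = [2:1,1,2]
  • {1,7}:  v_{1} + v_{7} = v_{8} + 2·v_{9} + 2·v_{11} ; sig = [2:1,2,2]
  • {4,10}:  v_{4} + v_{10} = 2·v_{3} + v_{6} + 2·v_{11} ; sig = [2:1,2,2]
  • {3,5,6}:  v_{3} + v_{5} + v_{6} = 0 ; sig = [3:]
  • {8,9,10}:  v_{8} + v_{9} + v_{10} = 0 ; sig = [3:]
  • {3,9,11}:  v_{3} + v_{9} + v_{11} = v_{7} ; sig = [3:1]
  • {5,6,7}:  v_{5} + v_{6} + v_{7} = v_{9} + v_{11} ; sig = [3:1,1]
  • {7,8,10}:  v_{7} + v_{8} + v_{10} = v_{3} + v_{11} ; sig = [3:1,1]
  • {3,6,7,8,11}:  v_{3} + v_{6} + v_{7} + v_{8} + v_{11} = v_{4} ; sig = [5:1]
  • {5,6,8,9,11}:  v_{5} + v_{6} + v_{8} + v_{9} + v_{11} = v_{1} ; sig = [5:1]

Signatures (|P|; sorted positive RHS coefficients), sorted:
[[2:], [2:1,1], [2:1,1,1], [2:1,1,1], [2:1,1,1], [2:1,1,1,1], [2:1,1,1,1], [2:1,1,1,2,2], [2:1,1,2], [2:1,2,2], [2:1,2,2], [3:], [3:], [3:1], [3:1,1], [3:1,1], [5:1], [5:1]]


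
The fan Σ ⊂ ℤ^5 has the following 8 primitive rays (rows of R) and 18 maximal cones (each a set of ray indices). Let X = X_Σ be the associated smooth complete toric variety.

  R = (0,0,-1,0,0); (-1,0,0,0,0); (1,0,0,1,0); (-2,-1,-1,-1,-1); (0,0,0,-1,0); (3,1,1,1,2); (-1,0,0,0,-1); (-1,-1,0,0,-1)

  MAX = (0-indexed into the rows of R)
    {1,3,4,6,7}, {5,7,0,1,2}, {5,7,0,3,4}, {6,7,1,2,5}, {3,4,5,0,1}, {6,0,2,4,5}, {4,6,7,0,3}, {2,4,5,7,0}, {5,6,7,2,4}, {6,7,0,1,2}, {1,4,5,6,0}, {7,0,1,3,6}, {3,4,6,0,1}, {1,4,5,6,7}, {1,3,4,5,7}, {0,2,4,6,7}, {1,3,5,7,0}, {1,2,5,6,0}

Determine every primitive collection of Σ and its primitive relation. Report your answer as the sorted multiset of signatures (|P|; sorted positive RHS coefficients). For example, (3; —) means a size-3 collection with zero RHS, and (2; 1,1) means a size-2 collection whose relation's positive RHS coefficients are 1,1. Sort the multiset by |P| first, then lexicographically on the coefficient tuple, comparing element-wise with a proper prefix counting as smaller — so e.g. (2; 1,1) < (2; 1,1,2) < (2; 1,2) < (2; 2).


The 5 primitive collections of Σ (r=8, n=5):

  P={2,3}:  v_{2} + v_{3} = v_{0} + v_{7}  ⟹  sig = (2; 1,1)
  P={1,2,4}:  v_{1} + v_{2} + v_{4} = 0  ⟹  sig = (3; —)
  P={3,5,6}:  v_{3} + v_{5} + v_{6} = 0  ⟹  sig = (3; —)
  P={0,1,4,7}:  v_{0} + v_{1} + v_{4} + v_{7} = v_{3}  ⟹  sig = (4; 1)
  P={0,5,6,7}:  v_{0} + v_{5} + v_{6} + v_{7} = v_{2}  ⟹  sig = (4; 1)

Hence PRS(X_Σ) =
    (2; 1,1)
    (3; —)
    (3; —)
    (4; 1)
    (4; 1)


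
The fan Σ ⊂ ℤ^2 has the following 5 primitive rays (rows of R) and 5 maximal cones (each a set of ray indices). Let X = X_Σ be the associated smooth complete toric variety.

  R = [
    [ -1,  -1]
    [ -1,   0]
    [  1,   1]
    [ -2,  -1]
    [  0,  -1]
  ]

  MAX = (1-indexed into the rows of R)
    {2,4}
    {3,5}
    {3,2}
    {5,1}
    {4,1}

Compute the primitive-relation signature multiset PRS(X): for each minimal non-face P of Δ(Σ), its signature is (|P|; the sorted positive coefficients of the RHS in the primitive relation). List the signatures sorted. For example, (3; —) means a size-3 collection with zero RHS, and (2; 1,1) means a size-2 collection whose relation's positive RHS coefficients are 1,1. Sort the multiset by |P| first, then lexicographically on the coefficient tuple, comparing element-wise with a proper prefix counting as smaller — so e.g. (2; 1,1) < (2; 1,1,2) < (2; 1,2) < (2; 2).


Minimal non-faces — 5 found among 5 rays, 5 max cones:

  • {1,3}:  v_{1} + v_{3} = 0  →  sig = (2; —)
  • {1,2}:  v_{1} + v_{2} = v_{4}  →  sig = (2; 1)
  • {2,5}:  v_{2} + v_{5} = v_{1}  →  sig = (2; 1)
  • {3,4}:  v_{3} + v_{4} = v_{2}  →  sig = (2; 1)
  • {4,5}:  v_{4} + v_{5} = 2·v_{1}  →  sig = (2; 2)

Sorted signature multiset PRS(X):
    (2; —)
    (2; 1)
    (2; 1)
    (2; 1)
    (2; 2)


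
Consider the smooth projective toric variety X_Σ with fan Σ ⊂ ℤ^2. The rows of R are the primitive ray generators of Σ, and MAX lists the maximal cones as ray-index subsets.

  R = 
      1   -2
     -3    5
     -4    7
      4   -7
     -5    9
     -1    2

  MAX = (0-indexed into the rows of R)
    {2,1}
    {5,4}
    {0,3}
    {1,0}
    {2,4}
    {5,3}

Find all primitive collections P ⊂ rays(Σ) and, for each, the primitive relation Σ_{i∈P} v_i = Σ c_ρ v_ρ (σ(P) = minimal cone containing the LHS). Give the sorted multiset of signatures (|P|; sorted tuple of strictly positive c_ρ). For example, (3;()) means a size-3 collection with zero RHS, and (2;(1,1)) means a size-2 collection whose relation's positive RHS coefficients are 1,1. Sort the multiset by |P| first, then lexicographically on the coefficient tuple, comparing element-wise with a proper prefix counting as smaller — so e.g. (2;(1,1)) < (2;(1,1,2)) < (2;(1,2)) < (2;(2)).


The 9 primitive collections of Σ (r=6, n=2):

  • {0,5}:  v_{0} + v_{5} = 0  so sig = (2;())
  • {2,3}:  v_{2} + v_{3} = 0  so sig = (2;())
  • {0,2}:  v_{0} + v_{2} = v_{1}  so sig = (2;(1))
  • {0,4}:  v_{0} + v_{4} = v_{2}  so sig = (2;(1))
  • {1,3}:  v_{1} + v_{3} = v_{0}  so sig = (2;(1))
  • {1,5}:  v_{1} + v_{5} = v_{2}  so sig = (2;(1))
  • {2,5}:  v_{2} + v_{5} = v_{4}  so sig = (2;(1))
  • {3,4}:  v_{3} + v_{4} = v_{5}  so sig = (2;(1))
  • {1,4}:  v_{1} + v_{4} = 2·v_{2}  so sig = (2;(2))

Sorted signature multiset PRS(X):
    |P|=2: 9 collections, coeffs (), (), (1), (1), (1), (1), (1), (1), (2)


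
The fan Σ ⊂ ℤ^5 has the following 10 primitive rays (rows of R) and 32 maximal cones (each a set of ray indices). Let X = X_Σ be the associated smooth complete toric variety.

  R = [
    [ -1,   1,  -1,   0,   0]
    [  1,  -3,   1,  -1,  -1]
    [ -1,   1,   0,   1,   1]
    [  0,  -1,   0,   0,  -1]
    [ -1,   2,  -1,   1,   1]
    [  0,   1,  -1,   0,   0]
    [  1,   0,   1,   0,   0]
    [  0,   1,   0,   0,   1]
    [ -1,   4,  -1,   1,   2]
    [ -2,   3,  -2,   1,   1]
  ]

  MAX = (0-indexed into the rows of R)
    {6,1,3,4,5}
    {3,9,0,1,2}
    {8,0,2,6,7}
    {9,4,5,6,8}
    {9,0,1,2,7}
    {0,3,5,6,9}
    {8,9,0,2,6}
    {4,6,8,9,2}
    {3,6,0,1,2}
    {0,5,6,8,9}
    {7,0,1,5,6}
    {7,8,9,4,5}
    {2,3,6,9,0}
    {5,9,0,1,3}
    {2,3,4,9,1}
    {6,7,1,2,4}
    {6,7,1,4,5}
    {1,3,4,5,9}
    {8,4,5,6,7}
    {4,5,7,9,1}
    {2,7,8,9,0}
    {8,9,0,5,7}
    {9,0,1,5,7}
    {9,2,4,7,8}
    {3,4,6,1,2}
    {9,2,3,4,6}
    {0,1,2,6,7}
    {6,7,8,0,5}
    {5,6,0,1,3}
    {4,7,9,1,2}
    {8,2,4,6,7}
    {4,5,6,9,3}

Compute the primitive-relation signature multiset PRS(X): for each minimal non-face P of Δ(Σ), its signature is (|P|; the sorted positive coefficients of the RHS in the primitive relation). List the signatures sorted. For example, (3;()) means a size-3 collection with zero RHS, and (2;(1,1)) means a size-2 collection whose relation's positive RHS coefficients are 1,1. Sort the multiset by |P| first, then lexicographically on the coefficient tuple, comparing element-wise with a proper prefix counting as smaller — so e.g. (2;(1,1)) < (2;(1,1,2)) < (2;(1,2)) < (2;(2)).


7 minimal non-faces of Δ(Σ) (on 10 rays):

  P={3,7}:  v_{3} + v_{7} = 0  ⇒ sig = (2;())
  P={0,4}:  v_{0} + v_{4} = v_{9}  ⇒ sig = (2;(1))
  P={1,8}:  v_{1} + v_{8} = v_{7}  ⇒ sig = (2;(1))
  P={2,5}:  v_{2} + v_{5} = v_{4}  ⇒ sig = (2;(1))
  P={3,8}:  v_{3} + v_{8} = v_{6} + v_{9}  ⇒ sig = (2;(1,1))
  P={1,6,9}:  v_{1} + v_{6} + v_{9} = 0  ⇒ sig = (3;())
  P={6,7,9}:  v_{6} + v_{7} + v_{9} = v_{8}  ⇒ sig = (3;(1))

Hence PRS(X_Σ) =
{ (2;()),  (2;(1)) ×3,  (2;(1,1)),  (3;()),  (3;(1)) }


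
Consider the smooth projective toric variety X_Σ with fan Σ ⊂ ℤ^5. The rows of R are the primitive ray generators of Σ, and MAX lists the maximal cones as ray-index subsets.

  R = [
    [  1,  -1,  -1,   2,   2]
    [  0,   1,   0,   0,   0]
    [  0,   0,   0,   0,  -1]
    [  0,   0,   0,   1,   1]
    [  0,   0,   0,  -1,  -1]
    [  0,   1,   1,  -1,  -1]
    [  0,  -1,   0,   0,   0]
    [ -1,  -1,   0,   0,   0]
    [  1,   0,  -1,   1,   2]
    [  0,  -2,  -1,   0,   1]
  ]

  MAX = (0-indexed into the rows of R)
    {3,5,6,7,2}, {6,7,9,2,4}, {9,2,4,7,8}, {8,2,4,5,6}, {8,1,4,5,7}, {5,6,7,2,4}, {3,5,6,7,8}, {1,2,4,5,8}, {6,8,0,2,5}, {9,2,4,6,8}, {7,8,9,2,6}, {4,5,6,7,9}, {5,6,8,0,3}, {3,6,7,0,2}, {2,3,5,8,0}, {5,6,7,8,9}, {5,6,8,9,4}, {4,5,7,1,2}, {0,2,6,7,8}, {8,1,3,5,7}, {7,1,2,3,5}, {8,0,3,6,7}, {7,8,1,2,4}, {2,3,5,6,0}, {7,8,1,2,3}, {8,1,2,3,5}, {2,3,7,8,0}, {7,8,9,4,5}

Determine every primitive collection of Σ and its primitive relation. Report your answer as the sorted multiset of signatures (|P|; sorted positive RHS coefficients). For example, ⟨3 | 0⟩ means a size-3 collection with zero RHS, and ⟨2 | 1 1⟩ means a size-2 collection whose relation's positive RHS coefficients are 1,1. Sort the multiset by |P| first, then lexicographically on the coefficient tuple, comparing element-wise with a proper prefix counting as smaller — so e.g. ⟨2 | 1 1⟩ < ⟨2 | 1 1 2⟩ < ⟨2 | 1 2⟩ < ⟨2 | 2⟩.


12 collections generate NE(X_Σ); each relation:

  P = {1,6}:  v_{1} + v_{6} = 0 — sig = ⟨2 | 0⟩
  P = {3,4}:  v_{3} + v_{4} = 0 — sig = ⟨2 | 0⟩
  P = {0,1}:  v_{0} + v_{1} = v_{2} + v_{3} + v_{8} — sig = ⟨2 | 1 1 1⟩
  P = {0,4}:  v_{0} + v_{4} = v_{2} + v_{6} + v_{8} — sig = ⟨2 | 1 1 1⟩
  P = {1,9}:  v_{1} + v_{9} = v_{4} + v_{7} + v_{8} — sig = ⟨2 | 1 1 1⟩
  P = {3,9}:  v_{3} + v_{9} = v_{6} + v_{7} + v_{8} — sig = ⟨2 | 1 1 1⟩
  P = {0,9}:  v_{0} + v_{9} = v_{2} + 2·v_{6} + v_{7} + 2·v_{8} — sig = ⟨2 | 1 1 2 2⟩
  P = {0,5,7}:  v_{0} + v_{5} + v_{7} = v_{3} + v_{6} — sig = ⟨3 | 1 1⟩
  P = {2,5,9}:  v_{2} + v_{5} + v_{9} = v_{4} + v_{6} — sig = ⟨3 | 1 1⟩
  P = {2,5,7,8}:  v_{2} + v_{5} + v_{7} + v_{8} = 0 — sig = ⟨4 | 0⟩
  P = {2,3,6,8}:  v_{2} + v_{3} + v_{6} + v_{8} = v_{0} — sig = ⟨4 | 1⟩
  P = {4,6,7,8}:  v_{4} + v_{6} + v_{7} + v_{8} = v_{9} — sig = ⟨4 | 1⟩

so the primitive-relation signature multiset is
[⟨2 | 0⟩, ⟨2 | 0⟩, ⟨2 | 1 1 1⟩, ⟨2 | 1 1 1⟩, ⟨2 | 1 1 1⟩, ⟨2 | 1 1 1⟩, ⟨2 | 1 1 2 2⟩, ⟨3 | 1 1⟩, ⟨3 | 1 1⟩, ⟨4 | 0⟩, ⟨4 | 1⟩, ⟨4 | 1⟩]


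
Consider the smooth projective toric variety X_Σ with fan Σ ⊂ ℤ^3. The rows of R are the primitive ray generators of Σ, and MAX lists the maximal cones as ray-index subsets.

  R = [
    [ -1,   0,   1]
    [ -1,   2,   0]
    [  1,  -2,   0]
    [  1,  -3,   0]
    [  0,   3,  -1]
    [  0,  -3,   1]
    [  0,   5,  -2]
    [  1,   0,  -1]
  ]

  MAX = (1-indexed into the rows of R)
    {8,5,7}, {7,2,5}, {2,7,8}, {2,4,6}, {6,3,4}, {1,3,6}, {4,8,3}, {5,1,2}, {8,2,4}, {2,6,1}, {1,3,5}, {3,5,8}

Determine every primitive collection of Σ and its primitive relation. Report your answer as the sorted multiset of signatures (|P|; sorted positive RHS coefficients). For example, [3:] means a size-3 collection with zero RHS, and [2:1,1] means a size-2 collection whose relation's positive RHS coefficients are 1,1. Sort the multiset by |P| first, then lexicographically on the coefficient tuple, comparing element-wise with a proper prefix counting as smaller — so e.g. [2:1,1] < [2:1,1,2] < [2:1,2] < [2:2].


Minimal non-faces — 11 found among 8 rays, 12 max cones:

  {1,8}:  v_{1} + v_{8} = 0  ⇒ sig = [2:]
  {2,3}:  v_{2} + v_{3} = 0  ⇒ sig = [2:]
  {5,6}:  v_{5} + v_{6} = 0  ⇒ sig = [2:]
  {1,4}:  v_{1} + v_{4} = v_{6}  ⇒ sig = [2:1]
  {4,5}:  v_{4} + v_{5} = v_{8}  ⇒ sig = [2:1]
  {6,8}:  v_{6} + v_{8} = v_{4}  ⇒ sig = [2:1]
  {1,7}:  v_{1} + v_{7} = v_{2} + v_{5}  ⇒ sig = [2:1,1]
  {3,7}:  v_{3} + v_{7} = v_{5} + v_{8}  ⇒ sig = [2:1,1]
  {6,7}:  v_{6} + v_{7} = v_{2} + v_{8}  ⇒ sig = [2:1,1]
  {4,7}:  v_{4} + v_{7} = v_{2} + 2·v_{8}  ⇒ sig = [2:1,2]
  {2,5,8}:  v_{2} + v_{5} + v_{8} = v_{7}  ⇒ sig = [3:1]

Sorted signature multiset PRS(X):
    |P|=2: 10 collections, coeffs (), (), (), (1), (1), (1), (1,1), (1,1), (1,1), (1,2)
    |P|=3: 1 collection, coeffs (1)
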